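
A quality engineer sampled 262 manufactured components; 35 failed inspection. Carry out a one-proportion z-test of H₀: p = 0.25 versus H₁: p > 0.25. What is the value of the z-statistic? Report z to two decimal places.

The sample proportion is 35/262 = 0.13359.
Null standard error: √(0.25·0.75/262) = √0.000715649 = 0.026752.
z = (p̂ − p₀)/SE = (0.13359 − 0.25)/0.026752 = -4.35.

z = -4.35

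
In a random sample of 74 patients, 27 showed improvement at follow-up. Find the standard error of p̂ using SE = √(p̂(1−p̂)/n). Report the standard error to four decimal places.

Sample proportion p̂ = 27/74 = 0.36486.
p̂(1−p̂) = 0.231737.
Dividing by n and taking the root: √0.003131581 = 0.0560.

SE = 0.0560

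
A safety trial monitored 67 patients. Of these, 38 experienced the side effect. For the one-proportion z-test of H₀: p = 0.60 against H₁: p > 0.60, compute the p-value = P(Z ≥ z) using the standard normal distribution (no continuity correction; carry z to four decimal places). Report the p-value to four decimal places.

With x = 38 successes in n = 67, p̂ = 0.56716.
SE₀ = √(0.60·0.40/67) = 0.059851.
z = (p̂ − p₀)/SE = (38/67 − 0.60)/0.059851 ≈ -0.5486.
p-value = P(Z ≥ z) with z = -0.5486 → 0.7084.

p-value = 0.7084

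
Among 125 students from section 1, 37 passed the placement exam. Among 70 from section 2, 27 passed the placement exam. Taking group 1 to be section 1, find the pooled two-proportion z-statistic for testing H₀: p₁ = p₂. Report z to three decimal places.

Sample proportions: p̂₁ = 37/125 = 0.29600 and p̂₂ = 27/70 = 0.38571.
Pooled p̂ = (37+27)/(125+70) = 64/195 = 0.32821.
Pooled SE = √[0.2204865·0.02228571] ≈ 0.070098.
z = -0.08971/0.070098 = -1.280.

z = -1.280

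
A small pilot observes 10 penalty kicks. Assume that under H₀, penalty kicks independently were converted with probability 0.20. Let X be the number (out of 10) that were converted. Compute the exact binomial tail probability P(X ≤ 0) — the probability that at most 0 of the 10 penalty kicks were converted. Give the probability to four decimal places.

X ~ Binomial(n=10, p=0.20).
P(X ≤ 0) = C(10,0)·0.20^0·0.80^10.
= 0.107374 = 0.1074.

P = 0.1074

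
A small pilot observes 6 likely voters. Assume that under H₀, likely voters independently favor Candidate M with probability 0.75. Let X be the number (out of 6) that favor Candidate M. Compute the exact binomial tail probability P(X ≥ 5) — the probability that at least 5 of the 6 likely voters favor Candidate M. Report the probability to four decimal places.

P = 0.5339

X ~ Binomial(n=6, p=0.75).
P(X ≥ 5) = C(6,5)·0.75^5·0.25^1 + C(6,6)·0.75^6·0.25^0.
= 0.355957 + 0.177979 = 0.5339.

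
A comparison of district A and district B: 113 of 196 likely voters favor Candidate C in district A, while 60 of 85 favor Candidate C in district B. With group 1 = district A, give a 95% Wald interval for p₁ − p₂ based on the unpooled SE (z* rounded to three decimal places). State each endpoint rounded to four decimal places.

p̂₁ = 0.57653, p̂₂ = 0.70588, so the observed difference is -0.12935.
SE = √(0.001245628 + 0.002442499) = √0.003688127 = 0.060730.
z* = 1.960 at the 95% level. Margin of error = 0.11903.
CI: -0.12935 ± 0.11903 = (-0.2484, -0.0103).

(-0.2484, -0.0103)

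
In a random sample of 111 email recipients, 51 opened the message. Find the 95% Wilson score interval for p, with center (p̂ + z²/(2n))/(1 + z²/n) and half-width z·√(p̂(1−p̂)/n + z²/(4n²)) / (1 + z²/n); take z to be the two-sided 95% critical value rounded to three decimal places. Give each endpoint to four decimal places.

(0.3697, 0.5520)

Here p̂ = 51/111 = 0.45946 and z = 1.960 (z² = 3.841600).
1 + z²/n = 1.034609.
Center = (0.45946 + 0.017305)/1.034609 = 0.46082.
Radicand: p̂(1−p̂)/n + z²/(4n²) = 0.002237446 + 0.000077948 = 0.002315394.
Half-width = 1.960·√0.002315394/1.034609 = 0.09116.
Interval: 0.46082 ± 0.09116 → (0.3697, 0.5520).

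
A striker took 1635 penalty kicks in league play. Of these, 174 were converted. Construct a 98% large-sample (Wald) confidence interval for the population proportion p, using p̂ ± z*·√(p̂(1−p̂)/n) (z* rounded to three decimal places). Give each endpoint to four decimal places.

The sample proportion is 174/1635 = 0.10642.
SE = √(p̂(1−p̂)/n) = √(0.095096/1635) = 0.007626.
For 98% confidence, z* = 2.326.
Margin = 2.326·0.007626 = 0.01774.
Interval: 0.10642 ± 0.01774 → (0.0887, 0.1242).

(0.0887, 0.1242)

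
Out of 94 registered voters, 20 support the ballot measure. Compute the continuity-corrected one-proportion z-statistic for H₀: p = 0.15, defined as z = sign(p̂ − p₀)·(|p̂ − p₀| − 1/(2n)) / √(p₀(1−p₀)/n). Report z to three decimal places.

Sample proportion p̂ = 20/94 = 0.21277. p̂ − p₀ = 0.062766.
Continuity correction 1/(2n) = 1/188 = 0.005319.
Corrected numerator: |0.062766| − 0.005319 = 0.057447.
SE₀ = √(0.15·0.85/94) = 0.036829.
z = +0.057447/0.036829 = 1.560.

z = 1.560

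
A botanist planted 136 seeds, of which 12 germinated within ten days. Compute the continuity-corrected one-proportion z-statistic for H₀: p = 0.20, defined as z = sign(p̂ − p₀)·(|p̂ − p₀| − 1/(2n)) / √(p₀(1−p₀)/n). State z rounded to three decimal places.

With x = 12 successes in n = 136, p̂ = 0.08824. p̂ − p₀ = -0.111765.
Continuity correction 1/(2n) = 1/272 = 0.003676.
Corrected numerator: |-0.111765| − 0.003676 = 0.108089.
Null standard error: √(0.20·0.80/136) = √0.001176471 = 0.034300.
z = −0.108089/0.034300 = -3.151.

z = -3.151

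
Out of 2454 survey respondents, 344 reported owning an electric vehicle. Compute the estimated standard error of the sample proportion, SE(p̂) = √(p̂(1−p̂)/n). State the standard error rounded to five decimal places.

With x = 344 successes in n = 2454, p̂ = 0.14018.
p̂(1−p̂) = 0.14018·0.85982 = 0.120530.
SE = √(0.120530/2454) = 0.00701.

SE = 0.00701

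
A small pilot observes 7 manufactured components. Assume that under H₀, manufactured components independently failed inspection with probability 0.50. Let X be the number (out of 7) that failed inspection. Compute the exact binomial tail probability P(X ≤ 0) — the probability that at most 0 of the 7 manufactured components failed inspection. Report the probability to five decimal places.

X is binomial with n = 7 and p = 0.50.
P(X ≤ 0) = C(7,0)·0.50^0·0.50^7.
= 0.007812 = 0.00781.

P = 0.00781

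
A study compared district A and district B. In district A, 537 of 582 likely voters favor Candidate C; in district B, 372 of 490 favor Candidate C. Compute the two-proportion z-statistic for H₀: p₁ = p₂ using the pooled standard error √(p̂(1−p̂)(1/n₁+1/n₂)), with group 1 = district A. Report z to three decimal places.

z = 7.427

p̂₁ = 537/582 = 0.92268, p̂₂ = 372/490 = 0.75918.
Pooling: p̂ = 909/1072 = 0.84795.
Pooled SE = √[0.1289324·0.00375903] ≈ 0.022015.
z = 0.16350/0.022015 = 7.427.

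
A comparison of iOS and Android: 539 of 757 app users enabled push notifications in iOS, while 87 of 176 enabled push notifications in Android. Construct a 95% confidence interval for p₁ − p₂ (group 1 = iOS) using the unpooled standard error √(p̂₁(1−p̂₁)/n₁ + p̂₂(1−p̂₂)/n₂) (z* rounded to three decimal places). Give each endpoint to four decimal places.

p̂₁ = 539/757 = 0.71202, p̂₂ = 87/176 = 0.49432; p̂₁ − p̂₂ = 0.21770.
SE = √(0.000270868 + 0.001420271) = √0.001691139 = 0.041123.
The 95% critical value is z* = 1.960. Margin = 1.960·0.041123 = 0.08060.
So the interval runs from 0.1371 to 0.2983.

(0.1371, 0.2983)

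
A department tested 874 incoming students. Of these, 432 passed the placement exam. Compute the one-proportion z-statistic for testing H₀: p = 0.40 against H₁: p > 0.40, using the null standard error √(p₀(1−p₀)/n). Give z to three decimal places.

p̂ = 432/874 = 0.49428.
Null standard error: √(0.40·0.60/874) = √0.000274600 = 0.016571.
z = (0.49428 − 0.40)/0.016571 = 0.09428/0.016571 = 5.689.

z = 5.689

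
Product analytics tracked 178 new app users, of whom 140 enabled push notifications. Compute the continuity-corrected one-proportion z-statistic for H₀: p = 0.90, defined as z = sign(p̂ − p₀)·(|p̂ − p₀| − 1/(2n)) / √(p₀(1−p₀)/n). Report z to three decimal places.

The sample proportion is 140/178 = 0.78652. p̂ − p₀ = -0.113483.
1/(2n) = 0.002809.
Corrected numerator: |-0.113483| − 0.002809 = 0.110674.
Null standard error: √(0.90·0.10/178) = √0.000505618 = 0.022486.
z = −0.110674/0.022486 = -4.922.

z = -4.922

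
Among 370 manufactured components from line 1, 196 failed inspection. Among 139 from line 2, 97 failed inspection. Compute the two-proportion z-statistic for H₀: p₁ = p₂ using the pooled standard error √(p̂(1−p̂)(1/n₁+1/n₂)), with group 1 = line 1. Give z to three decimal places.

z = -3.419

Sample proportions: p̂₁ = 196/370 = 0.52973 and p̂₂ = 97/139 = 0.69784.
Pooled p̂ = (196+97)/(370+139) = 293/509 = 0.57564.
Pooled SE = √[0.2442788·0.00989695] ≈ 0.049169.
z = -0.16811/0.049169 = -3.419.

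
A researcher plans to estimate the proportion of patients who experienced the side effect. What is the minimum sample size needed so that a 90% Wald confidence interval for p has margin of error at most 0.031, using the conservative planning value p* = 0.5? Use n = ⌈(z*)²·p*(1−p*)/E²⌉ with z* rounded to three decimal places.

For 90% confidence, z* = 1.645.
p*(1−p*) = 0.2500.
Required n before rounding: 2.706025 × 0.2500 / 0.031² = 703.961.
Rounding up, n = 704.

n = 704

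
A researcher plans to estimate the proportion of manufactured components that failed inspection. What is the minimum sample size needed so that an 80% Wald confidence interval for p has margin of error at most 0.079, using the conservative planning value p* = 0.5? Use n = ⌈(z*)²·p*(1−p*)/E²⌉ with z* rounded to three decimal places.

The 80% critical value is z* = 1.282.
p*(1−p*) = 0.50·0.50 = 0.2500.
Required n before rounding: 1.643524 × 0.2500 / 0.079² = 65.836.
⌈65.836⌉ = 66.

n = 66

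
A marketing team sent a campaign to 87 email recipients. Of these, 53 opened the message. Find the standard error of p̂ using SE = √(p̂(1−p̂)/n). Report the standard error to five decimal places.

p̂ = 53/87 = 0.60920.
p̂(1−p̂) = 0.238075.
SE = √(0.238075/87) = 0.05231.

SE = 0.05231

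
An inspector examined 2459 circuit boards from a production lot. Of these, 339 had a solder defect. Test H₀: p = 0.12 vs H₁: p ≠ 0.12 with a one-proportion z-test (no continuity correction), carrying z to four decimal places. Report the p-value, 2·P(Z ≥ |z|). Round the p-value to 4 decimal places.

Sample proportion p̂ = 339/2459 = 0.13786.
SE₀ = √(0.12·0.88/2459) = 0.006553.
z = (p̂ − p₀)/SE = (339/2459 − 0.12)/0.006553 ≈ 2.7255.
From the standard normal, 2·P(Z ≥ |z|) = 0.0064.

p-value = 0.0064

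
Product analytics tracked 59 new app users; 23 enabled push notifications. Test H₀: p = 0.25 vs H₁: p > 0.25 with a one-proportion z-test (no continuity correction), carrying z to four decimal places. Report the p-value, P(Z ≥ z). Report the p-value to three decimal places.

p-value = 0.007

p̂ = 23/59 = 0.38983.
SE₀ = √(0.25·0.75/59) = 0.056373.
z = (p̂ − p₀)/SE = (23/59 − 0.25)/0.056373 ≈ 2.4804.
From the standard normal, P(Z ≥ z) = 0.007.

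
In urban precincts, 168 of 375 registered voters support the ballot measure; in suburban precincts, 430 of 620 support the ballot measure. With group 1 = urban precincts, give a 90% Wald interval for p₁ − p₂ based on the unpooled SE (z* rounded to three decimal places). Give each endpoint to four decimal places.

p̂₁ = 168/375 = 0.44800, p̂₂ = 430/620 = 0.69355; p̂₁ − p̂₂ = -0.24555.
SE = √(0.000659456 + 0.000342805) = √0.001002261 = 0.031659.
The 90% critical value is z* = 1.645. Margin = 1.645·0.031659 = 0.05208.
So the interval runs from -0.2976 to -0.1935.

(-0.2976, -0.1935)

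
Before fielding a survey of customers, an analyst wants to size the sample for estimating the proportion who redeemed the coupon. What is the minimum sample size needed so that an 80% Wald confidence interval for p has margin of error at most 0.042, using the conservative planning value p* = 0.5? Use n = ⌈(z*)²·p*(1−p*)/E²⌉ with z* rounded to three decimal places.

The 80% critical value is z* = 1.282.
p*(1−p*) = 0.50·0.50 = 0.2500.
(z*)²·p*(1−p*)/E² = 1.643524·0.2500/0.001764 = 232.926.
Rounding up, n = 233.

n = 233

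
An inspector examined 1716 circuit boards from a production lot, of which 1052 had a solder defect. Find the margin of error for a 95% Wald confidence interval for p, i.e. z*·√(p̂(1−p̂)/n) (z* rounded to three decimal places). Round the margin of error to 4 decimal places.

ME = 0.0230

p̂ = 1052/1716 = 0.61305.
SE = √(p̂(1−p̂)/n) = √(0.237219/1716) = 0.011758.
z* = 1.960 at the 95% level.
ME = 1.960·0.011758 = 0.0230.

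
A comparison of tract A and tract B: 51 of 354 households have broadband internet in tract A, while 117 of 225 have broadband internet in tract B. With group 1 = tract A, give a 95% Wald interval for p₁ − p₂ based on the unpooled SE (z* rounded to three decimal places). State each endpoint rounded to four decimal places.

(-0.4508, -0.3011)

p̂₁ = 51/354 = 0.14407, p̂₂ = 117/225 = 0.52000; p̂₁ − p̂₂ = -0.37593.
SE = √(0.000348340 + 0.001109333) = √0.001457673 = 0.038179.
For 95% confidence, z* = 1.960. Margin of error = 0.07483.
So the interval runs from -0.4508 to -0.3011.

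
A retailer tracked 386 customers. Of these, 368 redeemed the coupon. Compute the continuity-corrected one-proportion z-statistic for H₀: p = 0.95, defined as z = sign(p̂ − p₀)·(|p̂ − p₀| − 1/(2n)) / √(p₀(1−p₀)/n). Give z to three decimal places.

Sample proportion p̂ = 368/386 = 0.95337. p̂ − p₀ = 0.003368.
1/(2n) = 0.001295.
Corrected numerator: |0.003368| − 0.001295 = 0.002073.
Under H₀, SE = √(p₀(1−p₀)/n) = √(0.95·0.05/386) = √0.000123057 = 0.011093.
z = (+)0.002073/0.011093 = 0.187.

z = 0.187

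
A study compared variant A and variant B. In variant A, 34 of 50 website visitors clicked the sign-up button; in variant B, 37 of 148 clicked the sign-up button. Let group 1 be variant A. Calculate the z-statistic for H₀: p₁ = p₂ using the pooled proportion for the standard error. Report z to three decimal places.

p̂₁ = 34/50 = 0.68000, p̂₂ = 37/148 = 0.25000.
Pooled p̂ = (34+37)/(50+148) = 71/198 = 0.35859.
Pooled SE = √[0.2300020·0.02675676] ≈ 0.078448.
z = (p̂₁ − p̂₂)/SE = (0.68000 − 0.25000)/0.078448 = 0.43000/0.078448 = 5.481.

z = 5.481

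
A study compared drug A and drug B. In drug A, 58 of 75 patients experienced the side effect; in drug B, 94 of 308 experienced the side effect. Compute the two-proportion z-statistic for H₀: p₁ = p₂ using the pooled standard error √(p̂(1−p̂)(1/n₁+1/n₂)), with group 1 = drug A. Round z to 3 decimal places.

z = 7.431

p̂₁ = 58/75 = 0.77333, p̂₂ = 94/308 = 0.30519.
Pooling: p̂ = 152/383 = 0.39687.
Pooled SE = √[0.2393636·0.01658009] ≈ 0.062997.
z = (p̂₁ − p̂₂)/SE = (0.77333 − 0.30519)/0.062997 = 0.46814/0.062997 = 7.431.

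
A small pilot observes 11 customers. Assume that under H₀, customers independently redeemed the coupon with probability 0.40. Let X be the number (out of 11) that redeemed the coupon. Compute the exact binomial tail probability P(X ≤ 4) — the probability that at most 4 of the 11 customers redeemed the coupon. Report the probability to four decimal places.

P = 0.5328

X ~ Binomial(n=11, p=0.40).
P(X ≤ 4) = Σ_{j=0}^{4} C(11,j)·0.40^j·0.60^{11−j}.
= 0.003628 + 0.026605 + 0.088684 + 0.177367 + 0.236490 = 0.5328.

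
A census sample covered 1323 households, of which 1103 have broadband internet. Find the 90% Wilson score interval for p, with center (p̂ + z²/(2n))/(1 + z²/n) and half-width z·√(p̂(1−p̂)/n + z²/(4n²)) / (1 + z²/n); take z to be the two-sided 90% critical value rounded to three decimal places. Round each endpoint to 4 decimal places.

p̂ = 1103/1323 = 0.83371; z = 1.645, so z² = 2.706025.
1 + z²/n = 1.002045.
Center = (0.83371 + 0.001023)/1.002045 = 0.83303.
Radicand: p̂(1−p̂)/n + z²/(4n²) = 0.000104790 + 0.000000387 = 0.000105177.
Half-width = z·√(radicand)/denom = 1.645·0.010256/1.002045 = 0.01684.
Interval: 0.83303 ± 0.01684 → (0.8162, 0.8499).

(0.8162, 0.8499)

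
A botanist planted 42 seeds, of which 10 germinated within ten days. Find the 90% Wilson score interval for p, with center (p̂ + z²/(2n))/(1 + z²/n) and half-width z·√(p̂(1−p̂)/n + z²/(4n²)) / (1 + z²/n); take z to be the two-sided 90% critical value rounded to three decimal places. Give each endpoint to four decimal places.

(0.1480, 0.3599)

p̂ = 10/42 = 0.23810; z = 1.645, so z² = 2.706025.
Denominator 1 + z²/n = 1 + 2.706025/42 = 1.064429.
Center = (0.23810 + 0.032215)/1.064429 = 0.25395.
Radicand: p̂(1−p̂)/n + z²/(4n²) = 0.004319188 + 0.000383507 = 0.004702695.
Half-width = 1.645·√0.004702695/1.064429 = 0.10598.
So the interval runs from 0.1480 to 0.3599.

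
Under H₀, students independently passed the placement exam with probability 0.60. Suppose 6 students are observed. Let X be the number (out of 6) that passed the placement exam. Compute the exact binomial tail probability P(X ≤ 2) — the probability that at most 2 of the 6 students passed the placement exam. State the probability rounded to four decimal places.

X is binomial with n = 6 and p = 0.60.
P(X ≤ 2) = C(6,0)·0.60^0·0.40^6 + C(6,1)·0.60^1·0.40^5 + C(6,2)·0.60^2·0.40^4.
= 0.004096 + 0.036864 + 0.138240 = 0.1792.

P = 0.1792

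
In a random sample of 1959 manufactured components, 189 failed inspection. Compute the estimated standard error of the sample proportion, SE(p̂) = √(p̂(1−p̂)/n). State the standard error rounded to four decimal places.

With x = 189 successes in n = 1959, p̂ = 0.09648.
p̂(1−p̂) = 0.09648·0.90352 = 0.087172.
SE = √(0.087172/1959) = √0.000044498 = 0.0067.

SE = 0.0067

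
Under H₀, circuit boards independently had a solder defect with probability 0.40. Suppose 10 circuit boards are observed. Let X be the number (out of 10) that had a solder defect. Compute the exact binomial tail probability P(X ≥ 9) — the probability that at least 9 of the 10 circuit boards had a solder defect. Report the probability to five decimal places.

P = 0.00168

X ~ Binomial(n=10, p=0.40).
P(X ≥ 9) = C(10,9)·0.40^9·0.60^1 + C(10,10)·0.40^10·0.60^0.
= 0.001573 + 0.000105 = 0.00168.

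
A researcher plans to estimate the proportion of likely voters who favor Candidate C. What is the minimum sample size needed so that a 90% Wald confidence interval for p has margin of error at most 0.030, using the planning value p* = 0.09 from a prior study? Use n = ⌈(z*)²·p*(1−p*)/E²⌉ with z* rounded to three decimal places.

n = 247

For 90% confidence, z* = 1.645.
p*(1−p*) = 0.0819.
Required n before rounding: 2.706025 × 0.0819 / 0.030² = 246.248.
⌈246.248⌉ = 247.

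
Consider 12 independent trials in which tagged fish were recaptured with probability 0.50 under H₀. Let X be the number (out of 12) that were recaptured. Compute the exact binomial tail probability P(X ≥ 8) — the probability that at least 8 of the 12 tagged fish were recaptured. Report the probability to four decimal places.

P = 0.1938

X is binomial with n = 12 and p = 0.50.
P(X ≥ 8) = Σ_{j=8}^{12} C(12,j)·0.50^j·0.50^{12−j}.
= 0.120850 + 0.053711 + 0.016113 + 0.002930 + 0.000244 = 0.1938.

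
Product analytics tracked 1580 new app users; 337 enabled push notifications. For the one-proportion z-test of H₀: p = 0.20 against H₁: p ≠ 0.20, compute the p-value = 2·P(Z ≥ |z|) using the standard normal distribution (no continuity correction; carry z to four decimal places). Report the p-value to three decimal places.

p-value = 0.187

p̂ = 337/1580 = 0.21329.
SE₀ = √(0.20·0.80/1580) = 0.010063.
Test statistic (full precision, shown to 4 dp): z = (337/1580 − 0.20)/SE₀ ≈ 1.3208.
p-value = 2·P(Z ≥ |z|) with z = 1.3208 → 0.187.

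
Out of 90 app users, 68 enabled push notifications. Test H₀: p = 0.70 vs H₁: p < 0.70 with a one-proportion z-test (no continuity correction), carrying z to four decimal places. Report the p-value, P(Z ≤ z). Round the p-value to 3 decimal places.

p̂ = 68/90 = 0.75556.
Null standard error: √(0.70·0.30/90) = √0.002333333 = 0.048305.
Test statistic (full precision, shown to 4 dp): z = (68/90 − 0.70)/SE₀ ≈ 1.1501.
From the standard normal, P(Z ≤ z) = 0.875.

p-value = 0.875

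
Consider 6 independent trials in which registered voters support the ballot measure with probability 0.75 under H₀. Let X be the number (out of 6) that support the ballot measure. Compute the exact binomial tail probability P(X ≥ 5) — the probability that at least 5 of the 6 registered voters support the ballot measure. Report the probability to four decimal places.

X is binomial with n = 6 and p = 0.75.
P(X ≥ 5) = C(6,5)·0.75^5·0.25^1 + C(6,6)·0.75^6·0.25^0.
= 0.355957 + 0.177979 = 0.5339.

P = 0.5339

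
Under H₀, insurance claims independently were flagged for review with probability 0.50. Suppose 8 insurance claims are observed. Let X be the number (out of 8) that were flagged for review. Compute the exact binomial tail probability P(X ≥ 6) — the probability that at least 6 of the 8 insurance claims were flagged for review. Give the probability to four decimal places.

X ~ Binomial(n=8, p=0.50).
P(X ≥ 6) = C(8,6)·0.50^6·0.50^2 + C(8,7)·0.50^7·0.50^1 + C(8,8)·0.50^8·0.50^0.
= 0.109375 + 0.031250 + 0.003906 = 0.1445.

P = 0.1445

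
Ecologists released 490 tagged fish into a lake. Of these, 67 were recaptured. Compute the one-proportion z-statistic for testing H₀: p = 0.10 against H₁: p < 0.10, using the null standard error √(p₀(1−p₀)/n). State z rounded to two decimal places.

With x = 67 successes in n = 490, p̂ = 0.13673.
Null standard error: √(0.10·0.90/490) = √0.000183673 = 0.013553.
z = (p̂ − p₀)/SE = (0.13673 − 0.10)/0.013553 = 2.71.

z = 2.71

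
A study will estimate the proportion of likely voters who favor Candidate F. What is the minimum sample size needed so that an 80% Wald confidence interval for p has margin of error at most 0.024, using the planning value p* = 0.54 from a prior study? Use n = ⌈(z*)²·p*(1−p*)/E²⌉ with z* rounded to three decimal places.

The 80% critical value is z* = 1.282.
p*(1−p*) = 0.54·0.46 = 0.2484.
Required n before rounding: 1.643524 × 0.2484 / 0.024² = 708.770.
Rounding up, n = 709.

n = 709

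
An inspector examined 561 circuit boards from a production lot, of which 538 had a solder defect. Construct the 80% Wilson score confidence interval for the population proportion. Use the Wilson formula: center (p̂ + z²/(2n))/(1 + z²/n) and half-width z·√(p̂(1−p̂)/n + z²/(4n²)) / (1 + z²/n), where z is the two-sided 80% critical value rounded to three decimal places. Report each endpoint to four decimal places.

Here p̂ = 538/561 = 0.95900 and z = 1.282 (z² = 1.643524).
Denominator 1 + z²/n = 1 + 1.643524/561 = 1.002930.
Adjusted center: (0.95900 + z²/(2n))/1.002930 = 0.95766.
Radicand: p̂(1−p̂)/n + z²/(4n²) = 0.000070084 + 0.000001306 = 0.000071390.
Half-width = 1.282·√0.000071390/1.002930 = 0.01080.
So the interval runs from 0.9469 to 0.9685.

(0.9469, 0.9685)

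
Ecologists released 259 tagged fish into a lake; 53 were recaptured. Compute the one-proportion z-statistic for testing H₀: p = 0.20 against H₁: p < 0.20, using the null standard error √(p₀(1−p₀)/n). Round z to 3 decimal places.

Sample proportion p̂ = 53/259 = 0.20463.
Under H₀, SE = √(p₀(1−p₀)/n) = √(0.20·0.80/259) = √0.000617761 = 0.024855.
z = (0.20463 − 0.20)/0.024855 = 0.00463/0.024855 = 0.186.

z = 0.186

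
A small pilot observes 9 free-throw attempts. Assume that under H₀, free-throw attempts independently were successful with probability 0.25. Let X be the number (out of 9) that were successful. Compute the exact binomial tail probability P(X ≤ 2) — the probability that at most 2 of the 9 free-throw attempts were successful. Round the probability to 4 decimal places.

X is binomial with n = 9 and p = 0.25.
P(X ≤ 2) = C(9,0)·0.25^0·0.75^9 + C(9,1)·0.25^1·0.75^8 + C(9,2)·0.25^2·0.75^7.
= 0.075085 + 0.225254 + 0.300339 = 0.6007.

P = 0.6007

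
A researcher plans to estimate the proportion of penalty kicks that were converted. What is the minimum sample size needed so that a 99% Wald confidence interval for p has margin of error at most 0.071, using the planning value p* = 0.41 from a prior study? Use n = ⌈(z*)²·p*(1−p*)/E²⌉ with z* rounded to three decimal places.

n = 319

z* = 2.576 at the 99% level.
p*(1−p*) = 0.2419.
(z*)²·p*(1−p*)/E² = 6.635776·0.2419/0.005041 = 318.428.
⌈318.428⌉ = 319.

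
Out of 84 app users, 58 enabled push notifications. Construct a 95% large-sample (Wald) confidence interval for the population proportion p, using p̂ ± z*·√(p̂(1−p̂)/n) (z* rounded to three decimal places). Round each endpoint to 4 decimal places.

p̂ = 58/84 = 0.69048.
SE(p̂) = √(0.69048·0.30952/84) = 0.050441.
z* = 1.960 at the 95% level.
Margin = 1.960·0.050441 = 0.09886.
So the interval runs from 0.5916 to 0.7893.

(0.5916, 0.7893)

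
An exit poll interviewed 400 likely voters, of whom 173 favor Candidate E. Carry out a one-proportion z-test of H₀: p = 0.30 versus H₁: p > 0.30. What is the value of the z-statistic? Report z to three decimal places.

z = 5.783

p̂ = 173/400 = 0.43250.
Under H₀, SE = √(p₀(1−p₀)/n) = √(0.30·0.70/400) = √0.000525000 = 0.022913.
z = (p̂ − p₀)/SE = (0.43250 − 0.30)/0.022913 = 5.783.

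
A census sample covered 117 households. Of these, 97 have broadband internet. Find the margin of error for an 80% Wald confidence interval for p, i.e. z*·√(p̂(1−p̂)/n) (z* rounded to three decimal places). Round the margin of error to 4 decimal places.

Sample proportion p̂ = 97/117 = 0.82906.
Standard error of p̂: √(0.141720/117) = √0.001211279 = 0.034803.
For 80% confidence, z* = 1.282.
So ME = 0.0446.

ME = 0.0446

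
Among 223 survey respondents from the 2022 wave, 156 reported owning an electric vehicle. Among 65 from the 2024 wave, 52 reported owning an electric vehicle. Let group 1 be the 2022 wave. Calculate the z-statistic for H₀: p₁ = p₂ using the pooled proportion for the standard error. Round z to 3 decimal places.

p̂₁ = 156/223 = 0.69955, p̂₂ = 52/65 = 0.80000.
Pooling: p̂ = 208/288 = 0.72222.
Pooled SE = √[0.2006173·0.01986892] ≈ 0.063135.
z = (p̂₁ − p̂₂)/SE = (0.69955 − 0.80000)/0.063135 = -0.10045/0.063135 = -1.591.

z = -1.591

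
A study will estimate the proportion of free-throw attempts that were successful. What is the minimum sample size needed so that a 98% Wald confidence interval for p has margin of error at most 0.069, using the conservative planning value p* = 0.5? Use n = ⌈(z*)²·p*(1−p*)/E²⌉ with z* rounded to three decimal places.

n = 285

For 98% confidence, z* = 2.326.
p*(1−p*) = 0.2500.
(z*)²·p*(1−p*)/E² = 5.410276·0.2500/0.004761 = 284.093.
⌈284.093⌉ = 285.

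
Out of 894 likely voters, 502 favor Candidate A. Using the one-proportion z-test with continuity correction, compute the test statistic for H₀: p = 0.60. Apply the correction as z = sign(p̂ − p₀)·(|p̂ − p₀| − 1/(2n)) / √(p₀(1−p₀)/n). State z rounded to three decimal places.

z = -2.314

With x = 502 successes in n = 894, p̂ = 0.56152. p̂ − p₀ = -0.038479.
Continuity correction 1/(2n) = 1/1788 = 0.000559.
Corrected numerator: |-0.038479| − 0.000559 = 0.037920.
Null standard error: √(0.60·0.40/894) = √0.000268456 = 0.016385.
z = −0.037920/0.016385 = -2.314.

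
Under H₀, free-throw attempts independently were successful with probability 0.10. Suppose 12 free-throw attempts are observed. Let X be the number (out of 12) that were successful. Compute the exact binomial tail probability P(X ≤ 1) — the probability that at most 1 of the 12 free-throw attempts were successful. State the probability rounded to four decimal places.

P = 0.6590

X ~ Binomial(n=12, p=0.10).
P(X ≤ 1) = C(12,0)·0.10^0·0.90^12 + C(12,1)·0.10^1·0.90^11.
= 0.282430 + 0.376573 = 0.6590.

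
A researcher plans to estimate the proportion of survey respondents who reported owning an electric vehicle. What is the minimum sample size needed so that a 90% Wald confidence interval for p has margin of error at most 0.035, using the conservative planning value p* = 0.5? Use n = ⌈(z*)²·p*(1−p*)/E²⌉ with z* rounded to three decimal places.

z* = 1.645 at the 90% level.
p*(1−p*) = 0.50·0.50 = 0.2500.
(z*)²·p*(1−p*)/E² = 2.706025·0.2500/0.001225 = 552.250.
Rounding up, n = 553.

n = 553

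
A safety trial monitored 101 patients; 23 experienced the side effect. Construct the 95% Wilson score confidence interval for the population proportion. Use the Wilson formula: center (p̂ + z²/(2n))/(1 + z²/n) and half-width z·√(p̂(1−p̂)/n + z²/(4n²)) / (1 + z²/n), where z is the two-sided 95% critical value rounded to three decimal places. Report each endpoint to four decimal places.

(0.1568, 0.3186)

Here p̂ = 23/101 = 0.22772 and z = 1.960 (z² = 3.841600).
Denominator 1 + z²/n = 1 + 3.841600/101 = 1.038036.
Center = (0.22772 + 0.019018)/1.038036 = 0.23770.
Radicand: p̂(1−p̂)/n + z²/(4n²) = 0.001741239 + 0.000094148 = 0.001835387.
Half-width = z·√(radicand)/denom = 1.960·0.042841/1.038036 = 0.08089.
So the interval runs from 0.1568 to 0.3186.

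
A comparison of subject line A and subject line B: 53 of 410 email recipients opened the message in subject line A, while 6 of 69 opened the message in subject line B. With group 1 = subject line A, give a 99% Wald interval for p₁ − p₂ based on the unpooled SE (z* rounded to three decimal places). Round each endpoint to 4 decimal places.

p̂₁ = 53/410 = 0.12927, p̂₂ = 6/69 = 0.08696; p̂₁ − p̂₂ = 0.04231.
Unpooled SE = √(p̂₁(1−p̂₁)/n₁ + p̂₂(1−p̂₂)/n₂) = √(0.000274532 + 0.001150653) = 0.037752.
z* = 2.576 at the 99% level. Margin = 2.576·0.037752 = 0.09725.
So the interval runs from -0.0549 to 0.1396.

(-0.0549, 0.1396)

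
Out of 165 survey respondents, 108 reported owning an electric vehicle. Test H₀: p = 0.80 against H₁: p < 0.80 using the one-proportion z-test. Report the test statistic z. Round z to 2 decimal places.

z = -4.67

With x = 108 successes in n = 165, p̂ = 0.65455.
SE₀ = √(0.80·0.20/165) = 0.031140.
z = (0.65455 − 0.80)/0.031140 = -0.14545/0.031140 = -4.67.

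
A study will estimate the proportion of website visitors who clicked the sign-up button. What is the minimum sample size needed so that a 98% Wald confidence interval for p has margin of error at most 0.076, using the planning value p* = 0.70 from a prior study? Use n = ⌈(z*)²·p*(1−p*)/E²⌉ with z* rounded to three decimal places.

For 98% confidence, z* = 2.326.
p*(1−p*) = 0.70·0.30 = 0.2100.
(z*)²·p*(1−p*)/E² = 5.410276·0.2100/0.005776 = 196.703.
⌈196.703⌉ = 197.

n = 197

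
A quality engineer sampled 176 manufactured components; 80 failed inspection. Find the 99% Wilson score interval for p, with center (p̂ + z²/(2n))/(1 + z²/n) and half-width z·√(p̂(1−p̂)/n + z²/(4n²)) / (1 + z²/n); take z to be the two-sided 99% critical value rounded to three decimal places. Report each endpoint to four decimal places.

(0.3613, 0.5511)

p̂ = 80/176 = 0.45455; z = 2.576, so z² = 6.635776.
Denominator 1 + z²/n = 1 + 6.635776/176 = 1.037703.
Center = (0.45455 + 0.018852)/1.037703 = 0.45620.
Radicand: p̂(1−p̂)/n + z²/(4n²) = 0.001408715 + 0.000053556 = 0.001462271.
Half-width = 2.576·√0.001462271/1.037703 = 0.09493.
So the interval runs from 0.3613 to 0.5511.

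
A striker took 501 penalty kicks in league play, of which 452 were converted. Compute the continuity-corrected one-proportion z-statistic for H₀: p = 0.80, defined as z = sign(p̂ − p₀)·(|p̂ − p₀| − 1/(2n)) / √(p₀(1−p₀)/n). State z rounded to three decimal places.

The sample proportion is 452/501 = 0.90220. p̂ − p₀ = 0.102196.
1/(2n) = 0.000998.
Corrected numerator: |0.102196| − 0.000998 = 0.101198.
SE₀ = √(0.80·0.20/501) = 0.017871.
z = +0.101198/0.017871 = 5.663.

z = 5.663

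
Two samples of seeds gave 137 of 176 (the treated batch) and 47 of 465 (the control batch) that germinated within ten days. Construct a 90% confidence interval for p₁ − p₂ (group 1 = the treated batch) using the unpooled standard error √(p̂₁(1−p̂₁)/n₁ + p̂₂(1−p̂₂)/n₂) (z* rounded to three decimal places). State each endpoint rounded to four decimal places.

(0.6209, 0.7337)

p̂₁ = 0.77841, p̂₂ = 0.10108, so the observed difference is 0.67733.
SE = √(0.000980048 + 0.000195396) = √0.001175444 = 0.034285.
The 90% critical value is z* = 1.645. Margin of error = 0.05640.
Interval: 0.67733 ± 0.05640 → (0.6209, 0.7337).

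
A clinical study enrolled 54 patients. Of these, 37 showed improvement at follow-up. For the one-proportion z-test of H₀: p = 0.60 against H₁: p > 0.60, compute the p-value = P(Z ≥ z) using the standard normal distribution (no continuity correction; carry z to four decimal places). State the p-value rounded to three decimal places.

p-value = 0.101

p̂ = 37/54 = 0.68519.
Under H₀, SE = √(p₀(1−p₀)/n) = √(0.60·0.40/54) = √0.004444444 = 0.066667.
Test statistic (full precision, shown to 4 dp): z = (37/54 − 0.60)/SE₀ ≈ 1.2778.
p-value = P(Z ≥ z) with z = 1.2778 → 0.101.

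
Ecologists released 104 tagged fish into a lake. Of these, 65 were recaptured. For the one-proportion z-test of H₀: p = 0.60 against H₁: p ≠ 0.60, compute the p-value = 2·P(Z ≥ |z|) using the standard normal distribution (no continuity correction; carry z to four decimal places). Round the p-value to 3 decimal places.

p̂ = 65/104 = 0.62500.
SE₀ = √(0.60·0.40/104) = 0.048038.
Test statistic (full precision, shown to 4 dp): z = (65/104 − 0.60)/SE₀ ≈ 0.5204.
p-value = 2·P(Z ≥ |z|) with z = 0.5204 → 0.603.

p-value = 0.603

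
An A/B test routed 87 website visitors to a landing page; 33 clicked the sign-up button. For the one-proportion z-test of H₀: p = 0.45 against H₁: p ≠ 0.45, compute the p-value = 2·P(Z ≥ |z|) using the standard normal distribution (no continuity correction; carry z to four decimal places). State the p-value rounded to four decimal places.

p-value = 0.1851

p̂ = 33/87 = 0.37931.
Null standard error: √(0.45·0.55/87) = √0.002844828 = 0.053337.
z = (p̂ − p₀)/SE = (33/87 − 0.45)/0.053337 ≈ -1.3253.
From the standard normal, 2·P(Z ≥ |z|) = 0.1851.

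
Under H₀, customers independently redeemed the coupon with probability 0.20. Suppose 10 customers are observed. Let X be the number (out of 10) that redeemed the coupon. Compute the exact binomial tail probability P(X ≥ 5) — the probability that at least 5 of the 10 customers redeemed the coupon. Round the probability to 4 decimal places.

X is binomial with n = 10 and p = 0.20.
P(X ≥ 5) = Σ_{j=5}^{10} C(10,j)·0.20^j·0.80^{10−j}.
= 0.026424 + 0.005505 + 0.000786 + 0.000074 + 0.000004 + 0.000000 = 0.0328.

P = 0.0328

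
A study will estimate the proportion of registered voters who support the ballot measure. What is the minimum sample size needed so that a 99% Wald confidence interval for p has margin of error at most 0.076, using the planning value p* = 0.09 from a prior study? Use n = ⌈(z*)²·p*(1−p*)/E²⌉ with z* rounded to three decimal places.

n = 95

z* = 2.576 at the 99% level.
p*(1−p*) = 0.0819.
(z*)²·p*(1−p*)/E² = 6.635776·0.0819/0.005776 = 94.091.
⌈94.091⌉ = 95.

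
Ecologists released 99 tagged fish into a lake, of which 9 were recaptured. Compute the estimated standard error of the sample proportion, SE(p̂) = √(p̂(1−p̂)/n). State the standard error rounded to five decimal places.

SE = 0.02889

Sample proportion p̂ = 9/99 = 0.09091.
p̂(1−p̂) = 0.082645.
Dividing by n and taking the root: √0.000834798 = 0.02889.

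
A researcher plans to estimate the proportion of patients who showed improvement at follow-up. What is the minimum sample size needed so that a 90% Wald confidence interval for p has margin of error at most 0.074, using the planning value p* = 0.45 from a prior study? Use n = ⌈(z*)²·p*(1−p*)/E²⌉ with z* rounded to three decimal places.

The 90% critical value is z* = 1.645.
p*(1−p*) = 0.2475.
Required n before rounding: 2.706025 × 0.2475 / 0.074² = 122.305.
⌈122.305⌉ = 123.

n = 123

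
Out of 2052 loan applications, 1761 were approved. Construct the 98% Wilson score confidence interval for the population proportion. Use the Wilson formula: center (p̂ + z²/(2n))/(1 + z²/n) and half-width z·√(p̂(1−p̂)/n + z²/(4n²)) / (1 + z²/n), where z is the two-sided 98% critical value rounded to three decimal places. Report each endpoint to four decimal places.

Here p̂ = 1761/2052 = 0.85819 and z = 2.326 (z² = 5.410276).
Denominator 1 + z²/n = 1 + 5.410276/2052 = 1.002637.
Adjusted center: (0.85819 + z²/(2n))/1.002637 = 0.85725.
Radicand: p̂(1−p̂)/n + z²/(4n²) = 0.000059309 + 0.000000321 = 0.000059630.
Half-width = 2.326·√0.000059630/1.002637 = 0.01791.
Interval: 0.85725 ± 0.01791 → (0.8393, 0.8752).

(0.8393, 0.8752)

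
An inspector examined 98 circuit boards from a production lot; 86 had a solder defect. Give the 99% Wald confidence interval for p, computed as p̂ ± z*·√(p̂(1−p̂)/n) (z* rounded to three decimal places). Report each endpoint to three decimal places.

(0.792, 0.963)

The sample proportion is 86/98 = 0.87755.
SE(p̂) = √(0.87755·0.12245/98) = 0.033113.
For 99% confidence, z* = 2.576.
Margin of error: 2.576 × 0.033113 = 0.08530.
So the interval runs from 0.792 to 0.963.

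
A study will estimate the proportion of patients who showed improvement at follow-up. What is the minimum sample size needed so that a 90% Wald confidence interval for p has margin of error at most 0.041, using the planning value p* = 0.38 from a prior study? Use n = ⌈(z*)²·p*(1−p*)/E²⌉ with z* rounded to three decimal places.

z* = 1.645 at the 90% level.
p*(1−p*) = 0.38·0.62 = 0.2356.
(z*)²·p*(1−p*)/E² = 2.706025·0.2356/0.001681 = 379.262.
⌈379.262⌉ = 380.

n = 380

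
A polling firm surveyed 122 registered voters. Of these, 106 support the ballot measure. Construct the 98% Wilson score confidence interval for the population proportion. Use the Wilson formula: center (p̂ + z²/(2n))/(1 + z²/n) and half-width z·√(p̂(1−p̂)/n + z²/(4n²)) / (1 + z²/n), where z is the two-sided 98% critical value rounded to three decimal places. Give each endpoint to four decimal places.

Here p̂ = 106/122 = 0.86885 and z = 2.326 (z² = 5.410276).
1 + z²/n = 1.044347.
Adjusted center: (0.86885 + z²/(2n))/1.044347 = 0.85319.
Radicand: p̂(1−p̂)/n + z²/(4n²) = 0.000933999 + 0.000090874 = 0.001024873.
Half-width = 2.326·√0.001024873/1.044347 = 0.07130.
Interval: 0.85319 ± 0.07130 → (0.7819, 0.9245).

(0.7819, 0.9245)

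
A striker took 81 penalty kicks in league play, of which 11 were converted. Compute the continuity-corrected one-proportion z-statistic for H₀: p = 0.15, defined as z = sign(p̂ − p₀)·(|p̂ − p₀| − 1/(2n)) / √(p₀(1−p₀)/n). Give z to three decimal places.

z = -0.202

p̂ = 11/81 = 0.13580. p̂ − p₀ = -0.014198.
Continuity correction 1/(2n) = 1/162 = 0.006173.
Corrected numerator: |-0.014198| − 0.006173 = 0.008025.
SE₀ = √(0.15·0.85/81) = 0.039675.
z = −0.008025/0.039675 = -0.202.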